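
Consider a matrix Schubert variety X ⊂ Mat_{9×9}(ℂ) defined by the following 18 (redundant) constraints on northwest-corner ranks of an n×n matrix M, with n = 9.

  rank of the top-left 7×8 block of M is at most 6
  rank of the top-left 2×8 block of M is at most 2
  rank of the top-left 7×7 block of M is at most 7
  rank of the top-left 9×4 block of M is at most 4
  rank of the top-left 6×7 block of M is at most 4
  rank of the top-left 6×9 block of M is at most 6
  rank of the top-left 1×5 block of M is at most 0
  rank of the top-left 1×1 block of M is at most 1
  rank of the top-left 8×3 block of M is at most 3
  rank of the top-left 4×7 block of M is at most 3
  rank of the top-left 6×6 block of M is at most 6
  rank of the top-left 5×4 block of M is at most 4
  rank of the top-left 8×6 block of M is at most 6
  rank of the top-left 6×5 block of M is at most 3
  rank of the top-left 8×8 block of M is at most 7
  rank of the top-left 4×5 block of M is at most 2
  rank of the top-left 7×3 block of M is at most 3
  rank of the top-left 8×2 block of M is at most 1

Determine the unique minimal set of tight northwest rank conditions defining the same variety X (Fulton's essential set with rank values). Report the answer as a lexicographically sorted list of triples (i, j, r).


Rank table r_w(9×9) implied by the 18 constraints:

  0, 0, 0, 0, 0, 1, 1, 1, 1
  1, 1, 1, 1, 1, 2, 2, 2, 2
  1, 1, 2, 2, 2, 3, 3, 3, 3
  1, 1, 2, 2, 2, 3, 3, 4, 4
  1, 1, 2, 3, 3, 4, 4, 5, 5
  1, 1, 2, 3, 3, 4, 4, 5, 6
  1, 1, 2, 3, 4, 5, 5, 6, 7
  1, 1, 2, 3, 4, 5, 6, 7, 8
  1, 2, 3, 4, 5, 6, 7, 8, 9

reading off 1-entries of Δ²R: w = (6, 1, 3, 8, 4, 9, 5, 7, 2).

Fulton essential set (6 of the 16 Rothe cells):

[(1, 5, 0), (4, 5, 2), (4, 7, 3), (6, 5, 3), (6, 7, 4), (8, 2, 1)]


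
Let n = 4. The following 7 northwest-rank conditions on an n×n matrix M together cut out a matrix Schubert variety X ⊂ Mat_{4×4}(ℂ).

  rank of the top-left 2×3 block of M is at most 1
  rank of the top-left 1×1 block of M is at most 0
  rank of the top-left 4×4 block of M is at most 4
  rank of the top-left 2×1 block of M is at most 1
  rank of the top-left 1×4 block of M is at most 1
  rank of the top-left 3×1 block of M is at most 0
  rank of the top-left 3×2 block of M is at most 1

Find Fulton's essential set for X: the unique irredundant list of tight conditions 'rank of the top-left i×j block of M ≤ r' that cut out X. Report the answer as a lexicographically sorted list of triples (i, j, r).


Rank table r_w(4×4) implied by the 7 constraints:

  0 1 1 1
  0 1 1 2
  0 1 2 3
  1 2 3 4

giving w = (2, 4, 3, 1) via Δ²R.

Rothe diagram D(w) (4 cells), 2 SE-corners (essential conditions):

[(2, 3, 1), (3, 1, 0)]


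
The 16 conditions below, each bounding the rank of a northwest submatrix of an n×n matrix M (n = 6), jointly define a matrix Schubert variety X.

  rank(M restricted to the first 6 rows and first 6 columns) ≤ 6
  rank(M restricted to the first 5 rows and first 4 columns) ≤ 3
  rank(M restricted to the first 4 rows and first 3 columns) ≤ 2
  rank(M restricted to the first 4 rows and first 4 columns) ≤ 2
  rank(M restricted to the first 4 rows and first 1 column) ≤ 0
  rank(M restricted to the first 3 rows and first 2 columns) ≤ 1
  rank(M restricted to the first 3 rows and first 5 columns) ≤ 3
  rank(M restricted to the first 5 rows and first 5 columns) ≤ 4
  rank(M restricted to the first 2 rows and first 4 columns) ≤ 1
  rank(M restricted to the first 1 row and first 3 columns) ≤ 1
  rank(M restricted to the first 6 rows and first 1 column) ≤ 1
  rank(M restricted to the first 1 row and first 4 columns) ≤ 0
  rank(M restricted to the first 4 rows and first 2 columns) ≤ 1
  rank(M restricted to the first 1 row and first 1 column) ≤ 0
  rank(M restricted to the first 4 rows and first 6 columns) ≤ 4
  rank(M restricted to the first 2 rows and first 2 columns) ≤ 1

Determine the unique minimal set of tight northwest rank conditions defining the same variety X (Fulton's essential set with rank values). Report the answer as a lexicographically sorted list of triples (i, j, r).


Rank table r_w(6×6) implied by the 16 constraints:

  0, 0, 0, 0, 1, 1
  0, 1, 1, 1, 2, 2
  0, 1, 2, 2, 3, 3
  0, 1, 2, 2, 3, 4
  1, 2, 3, 3, 4, 5
  1, 2, 3, 4, 5, 6

so w = (5, 2, 3, 6, 1, 4).

Rothe diagram D(w) (8 cells), 3 SE-corners (essential conditions):

[(1, 4, 0), (4, 1, 0), (4, 4, 2)]


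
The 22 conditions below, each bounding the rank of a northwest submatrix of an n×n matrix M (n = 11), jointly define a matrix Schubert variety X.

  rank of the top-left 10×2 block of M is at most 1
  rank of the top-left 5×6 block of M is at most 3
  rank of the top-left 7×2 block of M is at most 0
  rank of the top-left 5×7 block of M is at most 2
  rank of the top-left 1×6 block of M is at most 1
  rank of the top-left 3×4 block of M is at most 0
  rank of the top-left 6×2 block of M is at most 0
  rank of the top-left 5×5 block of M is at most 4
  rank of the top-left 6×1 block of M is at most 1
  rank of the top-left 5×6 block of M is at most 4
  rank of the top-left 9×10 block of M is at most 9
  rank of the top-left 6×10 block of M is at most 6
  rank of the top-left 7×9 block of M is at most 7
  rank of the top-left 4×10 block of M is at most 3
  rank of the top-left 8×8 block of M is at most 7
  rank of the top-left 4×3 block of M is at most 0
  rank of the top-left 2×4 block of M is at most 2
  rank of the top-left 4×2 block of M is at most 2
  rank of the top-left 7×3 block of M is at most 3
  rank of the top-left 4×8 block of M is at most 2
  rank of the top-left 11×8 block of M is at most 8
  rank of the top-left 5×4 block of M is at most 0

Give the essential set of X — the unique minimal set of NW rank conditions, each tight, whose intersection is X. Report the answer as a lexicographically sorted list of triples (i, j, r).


Reconstructing r_w from the 22 given conditions:

  0  0  0  0  1  1  1  1  1  1  1
  0  0  0  0  1  2  2  2  2  2  2
  0  0  0  0  1  2  2  2  3  3  3
  0  0  0  0  1  2  2  2  3  3  4
  0  0  0  0  1  2  2  3  4  4  5
  0  0  1  1  2  3  3  4  5  5  6
  0  0  1  2  3  4  4  5  6  6  7
  1  1  2  3  4  5  5  6  7  7  8
  1  1  2  3  4  5  6  7  8  8  9
  1  1  2  3  4  5  6  7  8  9  10
  1  2  3  4  5  6  7  8  9  10  11

second differences of R give the permutation w = (5, 6, 9, 11, 8, 3, 4, 1, 7, 10, 2).

Fulton essential set (6 of the 32 Rothe cells):

[(4, 8, 2), (4, 10, 3), (5, 4, 0), (5, 7, 2), (7, 2, 0), (10, 2, 1)]


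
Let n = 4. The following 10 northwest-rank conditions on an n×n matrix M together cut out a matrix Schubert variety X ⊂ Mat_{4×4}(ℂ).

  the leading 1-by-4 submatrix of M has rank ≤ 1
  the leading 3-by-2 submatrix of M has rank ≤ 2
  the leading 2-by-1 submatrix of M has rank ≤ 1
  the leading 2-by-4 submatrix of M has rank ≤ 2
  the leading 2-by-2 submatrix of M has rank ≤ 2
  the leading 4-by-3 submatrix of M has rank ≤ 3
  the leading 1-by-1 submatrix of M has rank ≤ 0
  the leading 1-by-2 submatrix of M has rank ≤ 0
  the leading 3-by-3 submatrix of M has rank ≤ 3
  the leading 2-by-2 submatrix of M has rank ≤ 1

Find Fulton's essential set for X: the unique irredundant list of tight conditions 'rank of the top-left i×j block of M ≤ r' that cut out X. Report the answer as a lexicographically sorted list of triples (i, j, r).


The tightest implied rank at each (i,j), from the 10 conditions:

  row 1: 0  0  1  1
  row 2: 1  1  2  2
  row 3: 1  2  3  3
  row 4: 1  2  3  4

so w = (3, 1, 2, 4).

Fulton essential set (1 of the 2 Rothe cells):

[(1, 2, 0)]


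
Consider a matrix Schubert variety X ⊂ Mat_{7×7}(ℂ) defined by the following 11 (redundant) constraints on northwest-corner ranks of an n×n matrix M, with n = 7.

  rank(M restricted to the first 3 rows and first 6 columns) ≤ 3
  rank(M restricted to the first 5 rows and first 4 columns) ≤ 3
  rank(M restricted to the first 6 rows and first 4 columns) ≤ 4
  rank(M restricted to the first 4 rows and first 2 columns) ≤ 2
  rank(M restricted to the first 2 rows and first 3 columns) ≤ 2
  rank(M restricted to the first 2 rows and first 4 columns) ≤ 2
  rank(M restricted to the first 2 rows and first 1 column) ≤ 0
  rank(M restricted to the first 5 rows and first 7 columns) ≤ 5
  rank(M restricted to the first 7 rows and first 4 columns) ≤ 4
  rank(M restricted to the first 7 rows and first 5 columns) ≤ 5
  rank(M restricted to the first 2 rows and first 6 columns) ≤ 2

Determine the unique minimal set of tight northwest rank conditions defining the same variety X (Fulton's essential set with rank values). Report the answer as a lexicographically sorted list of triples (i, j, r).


The tightest implied rank at each (i,j), from the 11 conditions:

  i=1: 0, 1, 1, 1, 1, 1, 1
  i=2: 0, 1, 2, 2, 2, 2, 2
  i=3: 1, 2, 3, 3, 3, 3, 3
  i=4: 1, 2, 3, 3, 4, 4, 4
  i=5: 1, 2, 3, 3, 4, 5, 5
  i=6: 1, 2, 3, 4, 5, 6, 6
  i=7: 1, 2, 3, 4, 5, 6, 7

reading off 1-entries of Δ²R: w = (2, 3, 1, 5, 6, 4, 7).

D(w) has 4 cells with 2 SE-corners; essential set:

[(2, 1, 0), (5, 4, 3)]


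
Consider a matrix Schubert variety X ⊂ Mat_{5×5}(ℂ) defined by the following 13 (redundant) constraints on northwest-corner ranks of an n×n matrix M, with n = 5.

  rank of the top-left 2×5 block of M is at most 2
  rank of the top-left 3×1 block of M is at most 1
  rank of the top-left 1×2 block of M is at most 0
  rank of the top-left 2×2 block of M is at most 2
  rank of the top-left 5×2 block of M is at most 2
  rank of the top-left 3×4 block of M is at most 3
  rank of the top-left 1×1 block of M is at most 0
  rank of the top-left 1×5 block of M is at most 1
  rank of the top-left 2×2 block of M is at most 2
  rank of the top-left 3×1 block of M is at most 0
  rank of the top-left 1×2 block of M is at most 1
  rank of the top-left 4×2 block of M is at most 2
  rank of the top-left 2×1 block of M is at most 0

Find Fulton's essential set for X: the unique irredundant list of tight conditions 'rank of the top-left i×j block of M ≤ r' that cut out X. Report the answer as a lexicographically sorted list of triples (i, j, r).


Rank table r_w(5×5) implied by the 13 constraints:

  row 1: 0 | 0 | 1 | 1 | 1
  row 2: 0 | 1 | 2 | 2 | 2
  row 3: 0 | 1 | 2 | 3 | 3
  row 4: 1 | 2 | 3 | 4 | 4
  row 5: 1 | 2 | 3 | 4 | 5

the unique w with this rank table is (3, 2, 4, 1, 5).

ℓ(w)=4; the 2 essential cells (i,j,r):

[(1, 2, 0), (3, 1, 0)]


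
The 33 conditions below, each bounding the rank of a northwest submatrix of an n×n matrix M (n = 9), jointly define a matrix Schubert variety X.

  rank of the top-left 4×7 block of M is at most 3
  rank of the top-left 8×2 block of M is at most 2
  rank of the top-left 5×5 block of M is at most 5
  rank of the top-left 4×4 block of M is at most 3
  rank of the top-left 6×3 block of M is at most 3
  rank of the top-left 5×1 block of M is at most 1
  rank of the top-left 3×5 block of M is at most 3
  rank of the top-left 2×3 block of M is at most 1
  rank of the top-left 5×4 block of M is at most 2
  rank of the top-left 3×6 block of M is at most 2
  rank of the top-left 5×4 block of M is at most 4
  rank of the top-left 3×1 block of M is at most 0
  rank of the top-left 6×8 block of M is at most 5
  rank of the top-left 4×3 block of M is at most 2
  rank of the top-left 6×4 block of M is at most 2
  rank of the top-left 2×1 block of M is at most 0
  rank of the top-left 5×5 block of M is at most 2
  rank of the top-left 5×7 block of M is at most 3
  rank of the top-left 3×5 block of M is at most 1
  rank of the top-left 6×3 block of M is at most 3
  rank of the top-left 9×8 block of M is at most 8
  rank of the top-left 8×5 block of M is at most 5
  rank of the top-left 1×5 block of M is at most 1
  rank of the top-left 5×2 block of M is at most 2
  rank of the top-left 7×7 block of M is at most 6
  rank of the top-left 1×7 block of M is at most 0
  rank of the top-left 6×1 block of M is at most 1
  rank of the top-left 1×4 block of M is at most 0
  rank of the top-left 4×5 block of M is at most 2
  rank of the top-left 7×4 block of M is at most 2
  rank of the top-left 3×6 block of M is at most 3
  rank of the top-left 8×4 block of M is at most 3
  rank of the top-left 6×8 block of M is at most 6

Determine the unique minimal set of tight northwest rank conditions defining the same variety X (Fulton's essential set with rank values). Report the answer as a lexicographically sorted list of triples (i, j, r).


Recovering R(i,j) via the rank-extension bound from the 33 conditions:

  row 1: 0  0  0  0  0  0  0  1  1
  row 2: 0  1  1  1  1  1  1  2  2
  row 3: 0  1  1  1  1  2  2  3  3
  row 4: 1  2  2  2  2  3  3  4  4
  row 5: 1  2  2  2  2  3  3  4  5
  row 6: 1  2  2  2  3  4  4  5  6
  row 7: 1  2  2  2  3  4  5  6  7
  row 8: 1  2  3  3  4  5  6  7  8
  row 9: 1  2  3  4  5  6  7  8  9

so w = (8, 2, 6, 1, 9, 5, 7, 3, 4).

|D(w)|=20, |Ess(w)|=6:

[(1, 7, 0), (3, 1, 0), (3, 5, 1), (5, 5, 2), (5, 7, 3), (7, 4, 2)]


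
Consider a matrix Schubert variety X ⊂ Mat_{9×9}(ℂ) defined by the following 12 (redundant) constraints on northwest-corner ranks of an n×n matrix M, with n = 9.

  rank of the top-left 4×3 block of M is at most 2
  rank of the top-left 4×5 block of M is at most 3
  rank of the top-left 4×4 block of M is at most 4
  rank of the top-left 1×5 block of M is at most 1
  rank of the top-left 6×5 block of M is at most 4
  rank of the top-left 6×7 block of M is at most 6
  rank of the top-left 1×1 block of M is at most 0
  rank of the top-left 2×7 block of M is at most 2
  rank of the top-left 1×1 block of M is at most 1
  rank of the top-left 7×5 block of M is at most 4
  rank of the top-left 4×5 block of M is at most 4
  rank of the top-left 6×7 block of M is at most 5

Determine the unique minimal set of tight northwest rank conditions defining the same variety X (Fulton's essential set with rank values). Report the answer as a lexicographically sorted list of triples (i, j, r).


Propagating the 12 rank bounds to every northwest block:

  R[1]: 0, 1, 1, 1, 1, 1, 1, 1, 1
  R[2]: 1, 2, 2, 2, 2, 2, 2, 2, 2
  R[3]: 1, 2, 2, 3, 3, 3, 3, 3, 3
  R[4]: 1, 2, 2, 3, 3, 4, 4, 4, 4
  R[5]: 1, 2, 3, 4, 4, 5, 5, 5, 5
  R[6]: 1, 2, 3, 4, 4, 5, 5, 6, 6
  R[7]: 1, 2, 3, 4, 4, 5, 6, 7, 7
  R[8]: 1, 2, 3, 4, 5, 6, 7, 8, 8
  R[9]: 1, 2, 3, 4, 5, 6, 7, 8, 9

hence w(1..9) = (2, 1, 4, 6, 3, 8, 7, 5, 9).

Fulton essential set (5 of the 7 Rothe cells):

[(1, 1, 0), (4, 3, 2), (4, 5, 3), (6, 7, 5), (7, 5, 4)]


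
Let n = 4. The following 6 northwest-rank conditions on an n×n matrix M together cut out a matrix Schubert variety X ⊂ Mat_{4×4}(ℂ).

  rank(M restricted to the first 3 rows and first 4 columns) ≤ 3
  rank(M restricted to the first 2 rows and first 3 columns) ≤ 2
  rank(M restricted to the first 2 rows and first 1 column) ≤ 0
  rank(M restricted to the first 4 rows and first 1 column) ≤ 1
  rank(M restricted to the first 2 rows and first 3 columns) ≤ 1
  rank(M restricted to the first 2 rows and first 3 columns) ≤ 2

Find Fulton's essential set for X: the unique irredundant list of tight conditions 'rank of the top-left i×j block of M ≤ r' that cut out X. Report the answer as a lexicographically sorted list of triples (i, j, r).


Reconstructing r_w from the 6 given conditions:

  0 1 1 1
  0 1 1 2
  1 2 2 3
  1 2 3 4

so w = (2, 4, 1, 3).

ℓ(w)=3; the 2 essential cells (i,j,r):

[(2, 1, 0), (2, 3, 1)]


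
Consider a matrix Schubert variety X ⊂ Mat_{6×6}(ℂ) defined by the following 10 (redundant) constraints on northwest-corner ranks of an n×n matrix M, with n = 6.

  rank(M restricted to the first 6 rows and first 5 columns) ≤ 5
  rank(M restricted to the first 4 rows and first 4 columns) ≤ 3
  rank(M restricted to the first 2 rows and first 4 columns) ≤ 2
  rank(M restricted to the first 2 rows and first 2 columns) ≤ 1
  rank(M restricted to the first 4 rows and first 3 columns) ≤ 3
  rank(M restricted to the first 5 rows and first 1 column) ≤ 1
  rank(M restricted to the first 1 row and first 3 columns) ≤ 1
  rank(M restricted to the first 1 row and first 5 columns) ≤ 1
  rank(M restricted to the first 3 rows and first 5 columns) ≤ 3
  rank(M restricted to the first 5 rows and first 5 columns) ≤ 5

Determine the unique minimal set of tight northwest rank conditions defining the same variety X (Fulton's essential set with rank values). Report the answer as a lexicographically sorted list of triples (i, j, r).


The tightest implied rank at each (i,j), from the 10 conditions:

  1 | 1 | 1 | 1 | 1 | 1
  1 | 1 | 2 | 2 | 2 | 2
  1 | 2 | 3 | 3 | 3 | 3
  1 | 2 | 3 | 3 | 4 | 4
  1 | 2 | 3 | 4 | 5 | 5
  1 | 2 | 3 | 4 | 5 | 6

second differences of R give the permutation w = (1, 3, 2, 5, 4, 6).

Fulton essential set (2 of the 2 Rothe cells):

[(2, 2, 1), (4, 4, 3)]


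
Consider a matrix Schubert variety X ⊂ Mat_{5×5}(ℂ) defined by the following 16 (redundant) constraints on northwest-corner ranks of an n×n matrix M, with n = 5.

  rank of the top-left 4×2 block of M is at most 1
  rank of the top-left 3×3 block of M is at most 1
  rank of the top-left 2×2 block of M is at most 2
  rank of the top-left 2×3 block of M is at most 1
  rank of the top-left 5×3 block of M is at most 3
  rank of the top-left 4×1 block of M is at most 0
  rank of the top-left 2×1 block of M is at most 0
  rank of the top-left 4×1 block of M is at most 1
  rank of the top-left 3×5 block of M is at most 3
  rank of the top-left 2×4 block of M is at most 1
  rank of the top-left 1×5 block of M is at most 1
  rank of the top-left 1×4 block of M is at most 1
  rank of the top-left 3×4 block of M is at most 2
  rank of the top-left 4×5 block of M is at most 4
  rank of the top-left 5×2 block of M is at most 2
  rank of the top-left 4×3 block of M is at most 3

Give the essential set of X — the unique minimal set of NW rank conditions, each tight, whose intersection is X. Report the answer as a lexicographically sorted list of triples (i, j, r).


Reconstructing r_w from the 16 given conditions:

  row 1: 0 1 1 1 1
  row 2: 0 1 1 1 2
  row 3: 0 1 1 2 3
  row 4: 0 1 2 3 4
  row 5: 1 2 3 4 5

giving w = (2, 5, 4, 3, 1) via Δ²R.

Fulton essential set (3 of the 7 Rothe cells):

[(2, 4, 1), (3, 3, 1), (4, 1, 0)]


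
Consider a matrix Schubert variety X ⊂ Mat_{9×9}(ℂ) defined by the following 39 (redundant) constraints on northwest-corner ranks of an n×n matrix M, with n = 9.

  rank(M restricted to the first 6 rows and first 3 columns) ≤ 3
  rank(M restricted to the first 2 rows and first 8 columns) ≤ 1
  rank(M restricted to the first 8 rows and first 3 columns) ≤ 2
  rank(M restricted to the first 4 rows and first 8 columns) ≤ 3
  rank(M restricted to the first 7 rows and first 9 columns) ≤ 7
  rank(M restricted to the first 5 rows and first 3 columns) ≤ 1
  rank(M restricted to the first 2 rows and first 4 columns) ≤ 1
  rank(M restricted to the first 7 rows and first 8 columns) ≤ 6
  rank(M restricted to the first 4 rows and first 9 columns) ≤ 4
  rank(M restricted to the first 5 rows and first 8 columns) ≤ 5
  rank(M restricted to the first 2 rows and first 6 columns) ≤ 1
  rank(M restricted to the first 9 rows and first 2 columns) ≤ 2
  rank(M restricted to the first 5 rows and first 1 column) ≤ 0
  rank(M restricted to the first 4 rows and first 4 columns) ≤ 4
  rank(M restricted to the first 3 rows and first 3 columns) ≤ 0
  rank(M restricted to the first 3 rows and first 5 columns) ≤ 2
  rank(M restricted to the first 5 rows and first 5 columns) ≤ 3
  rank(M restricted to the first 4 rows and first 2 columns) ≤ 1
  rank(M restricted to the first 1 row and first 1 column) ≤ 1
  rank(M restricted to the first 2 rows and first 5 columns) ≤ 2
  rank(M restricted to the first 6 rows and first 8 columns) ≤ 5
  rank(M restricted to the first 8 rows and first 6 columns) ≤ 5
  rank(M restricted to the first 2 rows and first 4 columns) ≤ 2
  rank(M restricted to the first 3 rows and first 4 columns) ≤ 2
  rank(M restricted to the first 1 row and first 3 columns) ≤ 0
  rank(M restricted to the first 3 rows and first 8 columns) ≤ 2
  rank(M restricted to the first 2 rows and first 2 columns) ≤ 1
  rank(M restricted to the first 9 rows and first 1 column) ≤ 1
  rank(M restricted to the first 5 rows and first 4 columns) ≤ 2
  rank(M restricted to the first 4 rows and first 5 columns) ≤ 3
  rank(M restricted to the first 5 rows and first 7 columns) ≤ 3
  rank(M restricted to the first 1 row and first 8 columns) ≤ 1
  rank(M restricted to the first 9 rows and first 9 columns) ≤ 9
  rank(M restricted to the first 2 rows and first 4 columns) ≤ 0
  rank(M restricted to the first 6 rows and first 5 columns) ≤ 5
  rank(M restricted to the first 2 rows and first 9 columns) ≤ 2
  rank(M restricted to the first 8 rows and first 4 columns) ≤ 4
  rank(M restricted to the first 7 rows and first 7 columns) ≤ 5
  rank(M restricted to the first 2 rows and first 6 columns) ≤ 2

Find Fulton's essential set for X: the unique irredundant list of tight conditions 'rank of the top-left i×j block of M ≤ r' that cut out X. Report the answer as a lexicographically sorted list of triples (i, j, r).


Computing R[i][j] = min implied NW-rank bound (n=9, 39 conditions):

  row 1: 0, 0, 0, 0, 1, 1, 1, 1, 1
  row 2: 0, 0, 0, 0, 1, 1, 1, 1, 2
  row 3: 0, 0, 0, 1, 2, 2, 2, 2, 3
  row 4: 0, 1, 1, 2, 3, 3, 3, 3, 4
  row 5: 0, 1, 1, 2, 3, 3, 3, 4, 5
  row 6: 1, 2, 2, 3, 4, 4, 4, 5, 6
  row 7: 1, 2, 2, 3, 4, 5, 5, 6, 7
  row 8: 1, 2, 2, 3, 4, 5, 6, 7, 8
  row 9: 1, 2, 3, 4, 5, 6, 7, 8, 9

second differences of R give the permutation w = (5, 9, 4, 2, 8, 1, 6, 7, 3).

Fulton essential set (7 of the 21 Rothe cells):

[(2, 4, 0), (2, 8, 1), (3, 3, 0), (5, 1, 0), (5, 3, 1), (5, 7, 3), (8, 3, 2)]


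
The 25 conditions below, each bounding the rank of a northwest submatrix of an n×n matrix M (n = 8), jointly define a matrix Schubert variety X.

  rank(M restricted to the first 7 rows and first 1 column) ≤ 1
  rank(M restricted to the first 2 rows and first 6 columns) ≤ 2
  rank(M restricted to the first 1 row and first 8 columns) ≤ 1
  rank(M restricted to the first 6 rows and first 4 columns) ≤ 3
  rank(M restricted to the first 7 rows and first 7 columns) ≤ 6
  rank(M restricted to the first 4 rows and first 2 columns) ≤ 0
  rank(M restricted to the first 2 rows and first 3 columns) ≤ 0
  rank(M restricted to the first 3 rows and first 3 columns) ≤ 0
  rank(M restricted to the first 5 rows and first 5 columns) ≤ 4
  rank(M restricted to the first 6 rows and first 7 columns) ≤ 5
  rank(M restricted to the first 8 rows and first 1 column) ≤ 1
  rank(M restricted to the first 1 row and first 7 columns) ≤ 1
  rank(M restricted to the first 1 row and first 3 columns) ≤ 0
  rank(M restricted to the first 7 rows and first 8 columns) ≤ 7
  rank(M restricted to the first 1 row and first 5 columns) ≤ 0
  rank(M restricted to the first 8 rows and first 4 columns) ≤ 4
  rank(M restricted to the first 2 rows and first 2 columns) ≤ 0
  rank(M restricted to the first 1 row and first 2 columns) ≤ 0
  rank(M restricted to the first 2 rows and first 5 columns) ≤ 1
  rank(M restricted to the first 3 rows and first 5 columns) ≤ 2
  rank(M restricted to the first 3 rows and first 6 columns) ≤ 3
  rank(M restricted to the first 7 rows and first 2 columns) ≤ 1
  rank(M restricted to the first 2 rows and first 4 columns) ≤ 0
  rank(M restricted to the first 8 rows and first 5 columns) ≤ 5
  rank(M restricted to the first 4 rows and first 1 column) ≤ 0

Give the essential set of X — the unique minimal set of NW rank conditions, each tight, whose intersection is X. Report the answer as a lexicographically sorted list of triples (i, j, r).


Computing R[i][j] = min implied NW-rank bound (n=8, 25 conditions):

  R[1]: 0 0 0 0 0 1 1 1
  R[2]: 0 0 0 0 1 2 2 2
  R[3]: 0 0 0 1 2 3 3 3
  R[4]: 0 0 1 2 3 4 4 4
  R[5]: 1 1 2 3 4 5 5 5
  R[6]: 1 1 2 3 4 5 5 6
  R[7]: 1 1 2 3 4 5 6 7
  R[8]: 1 2 3 4 5 6 7 8

reading off 1-entries of Δ²R: w = (6, 5, 4, 3, 1, 8, 7, 2).

ℓ(w)=17; the 6 essential cells (i,j,r):

[(1, 5, 0), (2, 4, 0), (3, 3, 0), (4, 2, 0), (6, 7, 5), (7, 2, 1)]


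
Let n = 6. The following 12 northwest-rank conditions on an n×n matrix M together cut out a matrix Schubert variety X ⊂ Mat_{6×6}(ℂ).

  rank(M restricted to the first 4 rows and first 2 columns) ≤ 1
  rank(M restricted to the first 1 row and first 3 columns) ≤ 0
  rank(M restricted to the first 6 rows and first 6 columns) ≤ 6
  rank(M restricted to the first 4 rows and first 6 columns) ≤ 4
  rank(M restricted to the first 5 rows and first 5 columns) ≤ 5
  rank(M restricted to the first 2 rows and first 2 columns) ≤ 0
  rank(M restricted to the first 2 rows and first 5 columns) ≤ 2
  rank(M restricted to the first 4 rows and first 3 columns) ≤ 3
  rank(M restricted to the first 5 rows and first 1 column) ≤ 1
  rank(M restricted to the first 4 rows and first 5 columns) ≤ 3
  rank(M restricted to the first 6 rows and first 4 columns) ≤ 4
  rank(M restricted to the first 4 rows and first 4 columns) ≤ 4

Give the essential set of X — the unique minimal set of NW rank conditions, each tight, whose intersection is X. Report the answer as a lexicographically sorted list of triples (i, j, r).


Recovering R(i,j) via the rank-extension bound from the 12 conditions:

  row 1: 0 0 0 1 1 1
  row 2: 0 0 1 2 2 2
  row 3: 1 1 2 3 3 3
  row 4: 1 1 2 3 3 4
  row 5: 1 2 3 4 4 5
  row 6: 1 2 3 4 5 6

the unique w with this rank table is (4, 3, 1, 6, 2, 5).

Rothe diagram D(w) (7 cells), 4 SE-corners (essential conditions):

[(1, 3, 0), (2, 2, 0), (4, 2, 1), (4, 5, 3)]


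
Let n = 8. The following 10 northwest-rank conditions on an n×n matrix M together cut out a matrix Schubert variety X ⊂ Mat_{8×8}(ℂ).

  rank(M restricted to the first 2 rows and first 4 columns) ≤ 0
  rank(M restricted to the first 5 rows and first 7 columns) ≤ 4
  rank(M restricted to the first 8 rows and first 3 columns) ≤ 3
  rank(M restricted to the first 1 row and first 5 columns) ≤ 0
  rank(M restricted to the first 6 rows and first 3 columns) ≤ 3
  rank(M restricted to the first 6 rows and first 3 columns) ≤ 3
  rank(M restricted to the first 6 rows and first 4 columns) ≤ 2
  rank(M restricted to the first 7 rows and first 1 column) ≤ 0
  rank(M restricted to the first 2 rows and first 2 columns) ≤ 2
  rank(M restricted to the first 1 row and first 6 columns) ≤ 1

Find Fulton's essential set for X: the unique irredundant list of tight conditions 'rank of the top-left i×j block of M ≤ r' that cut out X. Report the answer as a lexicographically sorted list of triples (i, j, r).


Computing R[i][j] = min implied NW-rank bound (n=8, 10 conditions):

  row 1: 0, 0, 0, 0, 0, 1, 1, 1
  row 2: 0, 0, 0, 0, 1, 2, 2, 2
  row 3: 0, 1, 1, 1, 2, 3, 3, 3
  row 4: 0, 1, 2, 2, 3, 4, 4, 4
  row 5: 0, 1, 2, 2, 3, 4, 4, 5
  row 6: 0, 1, 2, 2, 3, 4, 5, 6
  row 7: 0, 1, 2, 3, 4, 5, 6, 7
  row 8: 1, 2, 3, 4, 5, 6, 7, 8

so w = (6, 5, 2, 3, 8, 7, 4, 1).

Fulton essential set (5 of the 17 Rothe cells):

[(1, 5, 0), (2, 4, 0), (5, 7, 4), (6, 4, 2), (7, 1, 0)]


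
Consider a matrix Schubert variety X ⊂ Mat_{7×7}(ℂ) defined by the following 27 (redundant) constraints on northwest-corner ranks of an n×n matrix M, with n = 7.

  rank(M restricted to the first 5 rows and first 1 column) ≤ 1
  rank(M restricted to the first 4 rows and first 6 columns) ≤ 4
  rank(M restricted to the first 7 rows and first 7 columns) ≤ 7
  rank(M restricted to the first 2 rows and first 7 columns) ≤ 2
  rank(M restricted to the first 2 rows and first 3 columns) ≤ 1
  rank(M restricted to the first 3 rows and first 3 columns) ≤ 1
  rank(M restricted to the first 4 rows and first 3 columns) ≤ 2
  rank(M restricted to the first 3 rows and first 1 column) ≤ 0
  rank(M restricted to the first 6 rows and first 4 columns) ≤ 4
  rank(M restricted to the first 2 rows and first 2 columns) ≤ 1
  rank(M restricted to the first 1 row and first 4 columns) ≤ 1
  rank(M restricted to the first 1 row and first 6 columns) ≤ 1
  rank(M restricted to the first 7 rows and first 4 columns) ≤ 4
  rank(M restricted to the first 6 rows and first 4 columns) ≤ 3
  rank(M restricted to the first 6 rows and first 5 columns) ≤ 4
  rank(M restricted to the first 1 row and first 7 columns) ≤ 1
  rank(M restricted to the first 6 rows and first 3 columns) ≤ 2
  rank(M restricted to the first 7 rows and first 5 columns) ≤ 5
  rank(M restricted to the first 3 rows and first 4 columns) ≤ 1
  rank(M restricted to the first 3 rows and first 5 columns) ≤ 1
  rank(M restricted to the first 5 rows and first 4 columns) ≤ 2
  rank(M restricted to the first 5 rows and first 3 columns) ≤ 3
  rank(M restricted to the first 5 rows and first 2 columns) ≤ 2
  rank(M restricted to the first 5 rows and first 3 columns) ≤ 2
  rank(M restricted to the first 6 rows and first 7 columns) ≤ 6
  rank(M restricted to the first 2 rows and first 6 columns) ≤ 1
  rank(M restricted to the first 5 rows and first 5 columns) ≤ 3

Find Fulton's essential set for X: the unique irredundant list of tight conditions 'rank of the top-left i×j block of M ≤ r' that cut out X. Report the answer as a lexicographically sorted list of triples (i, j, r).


The tightest implied rank at each (i,j), from the 27 conditions:

  i=1: 0  1  1  1  1  1  1
  i=2: 0  1  1  1  1  1  2
  i=3: 0  1  1  1  1  2  3
  i=4: 1  2  2  2  2  3  4
  i=5: 1  2  2  2  3  4  5
  i=6: 1  2  2  3  4  5  6
  i=7: 1  2  3  4  5  6  7

so w = (2, 7, 6, 1, 5, 4, 3).

ℓ(w)=13; the 5 essential cells (i,j,r):

[(2, 6, 1), (3, 1, 0), (3, 5, 1), (5, 4, 2), (6, 3, 2)]


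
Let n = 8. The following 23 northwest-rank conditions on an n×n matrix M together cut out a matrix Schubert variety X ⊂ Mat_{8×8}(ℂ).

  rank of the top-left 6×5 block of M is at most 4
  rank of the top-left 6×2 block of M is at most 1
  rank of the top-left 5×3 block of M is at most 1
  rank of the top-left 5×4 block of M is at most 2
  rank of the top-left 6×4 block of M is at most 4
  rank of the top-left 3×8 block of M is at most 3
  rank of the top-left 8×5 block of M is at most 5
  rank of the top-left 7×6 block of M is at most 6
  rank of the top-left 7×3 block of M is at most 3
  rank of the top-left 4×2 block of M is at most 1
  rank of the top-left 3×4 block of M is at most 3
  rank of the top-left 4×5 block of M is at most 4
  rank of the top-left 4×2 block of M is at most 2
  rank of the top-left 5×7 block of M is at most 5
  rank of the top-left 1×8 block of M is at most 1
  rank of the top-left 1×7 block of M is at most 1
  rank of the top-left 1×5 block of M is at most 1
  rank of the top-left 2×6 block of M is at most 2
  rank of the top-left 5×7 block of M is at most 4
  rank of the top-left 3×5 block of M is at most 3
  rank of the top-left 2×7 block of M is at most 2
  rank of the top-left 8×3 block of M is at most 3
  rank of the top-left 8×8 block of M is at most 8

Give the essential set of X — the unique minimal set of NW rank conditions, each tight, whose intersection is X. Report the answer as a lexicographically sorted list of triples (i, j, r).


The tightest implied rank at each (i,j), from the 23 conditions:

  R[1]: 1 1 1 1 1 1 1 1
  R[2]: 1 1 1 2 2 2 2 2
  R[3]: 1 1 1 2 3 3 3 3
  R[4]: 1 1 1 2 3 4 4 4
  R[5]: 1 1 1 2 3 4 4 5
  R[6]: 1 1 2 3 4 5 5 6
  R[7]: 1 2 3 4 5 6 6 7
  R[8]: 1 2 3 4 5 6 7 8

so w = (1, 4, 5, 6, 8, 3, 2, 7).

Rothe diagram D(w) (10 cells), 3 SE-corners (essential conditions):

[(5, 3, 1), (5, 7, 4), (6, 2, 1)]


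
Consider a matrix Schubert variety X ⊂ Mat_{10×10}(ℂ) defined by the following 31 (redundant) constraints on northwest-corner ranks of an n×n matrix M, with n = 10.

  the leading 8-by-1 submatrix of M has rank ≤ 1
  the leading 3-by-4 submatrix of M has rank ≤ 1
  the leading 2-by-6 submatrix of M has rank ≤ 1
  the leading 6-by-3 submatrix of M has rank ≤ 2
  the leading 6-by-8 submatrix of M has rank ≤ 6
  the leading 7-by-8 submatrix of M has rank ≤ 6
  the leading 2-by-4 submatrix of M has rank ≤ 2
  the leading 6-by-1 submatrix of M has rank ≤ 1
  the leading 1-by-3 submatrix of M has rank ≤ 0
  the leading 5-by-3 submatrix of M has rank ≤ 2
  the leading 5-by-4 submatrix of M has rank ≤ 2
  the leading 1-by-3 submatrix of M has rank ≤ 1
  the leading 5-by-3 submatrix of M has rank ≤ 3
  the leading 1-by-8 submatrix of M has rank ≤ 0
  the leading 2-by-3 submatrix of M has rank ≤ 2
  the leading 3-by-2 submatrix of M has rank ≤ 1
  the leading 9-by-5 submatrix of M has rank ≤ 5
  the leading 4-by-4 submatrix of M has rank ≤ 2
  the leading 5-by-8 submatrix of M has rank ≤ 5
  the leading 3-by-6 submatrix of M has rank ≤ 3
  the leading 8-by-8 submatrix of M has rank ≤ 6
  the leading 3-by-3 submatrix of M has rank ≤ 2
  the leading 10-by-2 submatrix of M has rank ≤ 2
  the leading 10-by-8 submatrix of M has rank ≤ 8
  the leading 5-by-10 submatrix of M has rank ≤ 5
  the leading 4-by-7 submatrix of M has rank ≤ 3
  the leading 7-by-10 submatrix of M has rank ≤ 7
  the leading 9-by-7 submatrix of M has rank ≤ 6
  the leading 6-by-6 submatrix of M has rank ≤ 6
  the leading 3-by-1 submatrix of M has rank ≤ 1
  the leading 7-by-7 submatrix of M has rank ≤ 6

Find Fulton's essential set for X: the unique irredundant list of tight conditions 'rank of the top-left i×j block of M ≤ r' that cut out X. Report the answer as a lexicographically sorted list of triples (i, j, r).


Propagating the 31 rank bounds to every northwest block:

  i=1: 0 | 0 | 0 | 0 | 0 | 0 | 0 | 0 | 1 | 1
  i=2: 1 | 1 | 1 | 1 | 1 | 1 | 1 | 1 | 2 | 2
  i=3: 1 | 1 | 1 | 1 | 2 | 2 | 2 | 2 | 3 | 3
  i=4: 1 | 2 | 2 | 2 | 3 | 3 | 3 | 3 | 4 | 4
  i=5: 1 | 2 | 2 | 2 | 3 | 4 | 4 | 4 | 5 | 5
  i=6: 1 | 2 | 2 | 3 | 4 | 5 | 5 | 5 | 6 | 6
  i=7: 1 | 2 | 3 | 4 | 5 | 6 | 6 | 6 | 7 | 7
  i=8: 1 | 2 | 3 | 4 | 5 | 6 | 6 | 6 | 7 | 8
  i=9: 1 | 2 | 3 | 4 | 5 | 6 | 6 | 7 | 8 | 9
  i=10: 1 | 2 | 3 | 4 | 5 | 6 | 7 | 8 | 9 | 10

hence w(1..10) = (9, 1, 5, 2, 6, 4, 3, 10, 8, 7).

Fulton essential set (6 of the 17 Rothe cells):

[(1, 8, 0), (3, 4, 1), (5, 4, 2), (6, 3, 2), (8, 8, 6), (9, 7, 6)]


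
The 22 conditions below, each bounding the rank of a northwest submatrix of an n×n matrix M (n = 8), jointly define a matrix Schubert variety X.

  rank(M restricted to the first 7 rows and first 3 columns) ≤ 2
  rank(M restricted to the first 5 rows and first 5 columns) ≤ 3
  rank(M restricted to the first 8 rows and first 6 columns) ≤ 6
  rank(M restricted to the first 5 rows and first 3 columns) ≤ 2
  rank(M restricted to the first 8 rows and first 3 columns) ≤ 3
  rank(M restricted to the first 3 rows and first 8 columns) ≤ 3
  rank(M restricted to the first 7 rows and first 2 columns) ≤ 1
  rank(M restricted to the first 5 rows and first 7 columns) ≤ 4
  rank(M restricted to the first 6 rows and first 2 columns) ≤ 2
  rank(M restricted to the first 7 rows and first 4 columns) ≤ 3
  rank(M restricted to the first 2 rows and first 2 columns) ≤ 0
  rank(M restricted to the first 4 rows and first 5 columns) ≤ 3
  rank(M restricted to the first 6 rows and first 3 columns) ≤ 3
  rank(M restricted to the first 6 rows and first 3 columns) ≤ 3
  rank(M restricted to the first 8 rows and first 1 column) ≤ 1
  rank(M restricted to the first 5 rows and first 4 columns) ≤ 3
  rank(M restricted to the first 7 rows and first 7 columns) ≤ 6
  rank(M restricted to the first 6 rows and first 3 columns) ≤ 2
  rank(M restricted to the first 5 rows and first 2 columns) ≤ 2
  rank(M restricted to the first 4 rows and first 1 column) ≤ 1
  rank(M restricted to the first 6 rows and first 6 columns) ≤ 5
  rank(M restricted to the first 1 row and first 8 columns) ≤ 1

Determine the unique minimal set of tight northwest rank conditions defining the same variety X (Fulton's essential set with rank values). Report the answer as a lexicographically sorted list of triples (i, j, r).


Reconstructing r_w from the 22 given conditions:

  row 1: 0 0 1 1 1 1 1 1
  row 2: 0 0 1 2 2 2 2 2
  row 3: 1 1 2 3 3 3 3 3
  row 4: 1 1 2 3 3 4 4 4
  row 5: 1 1 2 3 3 4 4 5
  row 6: 1 1 2 3 4 5 5 6
  row 7: 1 1 2 3 4 5 6 7
  row 8: 1 2 3 4 5 6 7 8

hence w(1..8) = (3, 4, 1, 6, 8, 5, 7, 2).

Rothe diagram D(w) (11 cells), 4 SE-corners (essential conditions):

[(2, 2, 0), (5, 5, 3), (5, 7, 4), (7, 2, 1)]


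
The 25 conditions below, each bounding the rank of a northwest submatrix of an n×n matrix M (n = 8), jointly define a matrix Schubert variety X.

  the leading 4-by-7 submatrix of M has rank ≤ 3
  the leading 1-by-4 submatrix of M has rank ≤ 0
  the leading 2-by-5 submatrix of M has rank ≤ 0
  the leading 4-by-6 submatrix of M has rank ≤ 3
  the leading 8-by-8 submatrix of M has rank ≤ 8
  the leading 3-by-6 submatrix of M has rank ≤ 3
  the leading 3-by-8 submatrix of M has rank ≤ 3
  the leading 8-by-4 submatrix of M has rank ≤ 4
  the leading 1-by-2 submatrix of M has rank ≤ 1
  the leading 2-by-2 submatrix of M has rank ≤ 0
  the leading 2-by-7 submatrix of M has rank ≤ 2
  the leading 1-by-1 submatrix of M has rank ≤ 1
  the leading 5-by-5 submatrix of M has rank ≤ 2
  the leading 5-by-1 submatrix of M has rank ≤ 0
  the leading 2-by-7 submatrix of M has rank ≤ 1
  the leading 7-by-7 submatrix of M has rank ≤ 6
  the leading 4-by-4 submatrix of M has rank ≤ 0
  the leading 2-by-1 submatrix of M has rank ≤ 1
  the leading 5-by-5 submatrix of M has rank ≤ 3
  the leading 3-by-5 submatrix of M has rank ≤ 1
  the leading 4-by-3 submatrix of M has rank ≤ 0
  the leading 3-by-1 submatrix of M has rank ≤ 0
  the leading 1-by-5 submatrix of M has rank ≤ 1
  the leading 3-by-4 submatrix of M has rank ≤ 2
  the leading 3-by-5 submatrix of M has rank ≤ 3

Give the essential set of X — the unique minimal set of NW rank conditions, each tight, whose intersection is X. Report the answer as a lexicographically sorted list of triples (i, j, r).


Rank table r_w(8×8) implied by the 25 constraints:

  0 0 0 0 0 1 1 1
  0 0 0 0 0 1 1 2
  0 0 0 0 1 2 2 3
  0 0 0 0 1 2 3 4
  0 1 1 1 2 3 4 5
  1 2 2 2 3 4 5 6
  1 2 3 3 4 5 6 7
  1 2 3 4 5 6 7 8

giving w = (6, 8, 5, 7, 2, 1, 3, 4) via Δ²R.

|D(w)|=20, |Ess(w)|=4:

[(2, 5, 0), (2, 7, 1), (4, 4, 0), (5, 1, 0)]


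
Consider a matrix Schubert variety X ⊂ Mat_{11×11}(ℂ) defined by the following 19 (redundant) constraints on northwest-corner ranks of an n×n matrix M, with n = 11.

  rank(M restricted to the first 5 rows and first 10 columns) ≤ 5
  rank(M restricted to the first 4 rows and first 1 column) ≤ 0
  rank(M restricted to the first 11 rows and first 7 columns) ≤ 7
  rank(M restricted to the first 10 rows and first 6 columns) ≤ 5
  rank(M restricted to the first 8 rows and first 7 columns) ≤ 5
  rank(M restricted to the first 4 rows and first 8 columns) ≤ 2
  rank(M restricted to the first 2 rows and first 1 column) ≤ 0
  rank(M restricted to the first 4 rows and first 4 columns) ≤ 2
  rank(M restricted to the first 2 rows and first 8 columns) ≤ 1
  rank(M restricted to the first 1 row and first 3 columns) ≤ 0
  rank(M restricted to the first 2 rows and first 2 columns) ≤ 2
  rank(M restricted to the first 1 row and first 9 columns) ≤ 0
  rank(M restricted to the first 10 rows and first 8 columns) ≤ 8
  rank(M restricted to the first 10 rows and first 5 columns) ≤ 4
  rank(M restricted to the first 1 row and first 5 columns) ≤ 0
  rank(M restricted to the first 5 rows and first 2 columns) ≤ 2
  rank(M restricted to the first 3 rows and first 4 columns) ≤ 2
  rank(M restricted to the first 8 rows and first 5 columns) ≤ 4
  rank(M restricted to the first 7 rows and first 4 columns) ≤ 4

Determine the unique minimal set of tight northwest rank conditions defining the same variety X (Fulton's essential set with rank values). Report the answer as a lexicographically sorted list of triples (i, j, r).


Recovering R(i,j) via the rank-extension bound from the 19 conditions:

  R[1]: 0, 0, 0, 0, 0, 0, 0, 0, 0, 1, 1
  R[2]: 0, 1, 1, 1, 1, 1, 1, 1, 1, 2, 2
  R[3]: 0, 1, 2, 2, 2, 2, 2, 2, 2, 3, 3
  R[4]: 0, 1, 2, 2, 2, 2, 2, 2, 3, 4, 4
  R[5]: 1, 2, 3, 3, 3, 3, 3, 3, 4, 5, 5
  R[6]: 1, 2, 3, 4, 4, 4, 4, 4, 5, 6, 6
  R[7]: 1, 2, 3, 4, 4, 5, 5, 5, 6, 7, 7
  R[8]: 1, 2, 3, 4, 4, 5, 5, 6, 7, 8, 8
  R[9]: 1, 2, 3, 4, 4, 5, 6, 7, 8, 9, 9
  R[10]: 1, 2, 3, 4, 4, 5, 6, 7, 8, 9, 10
  R[11]: 1, 2, 3, 4, 5, 6, 7, 8, 9, 10, 11

hence w(1..11) = (10, 2, 3, 9, 1, 4, 6, 8, 7, 11, 5).

ℓ(w)=22; the 5 essential cells (i,j,r):

[(1, 9, 0), (4, 1, 0), (4, 8, 2), (8, 7, 5), (10, 5, 4)]
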